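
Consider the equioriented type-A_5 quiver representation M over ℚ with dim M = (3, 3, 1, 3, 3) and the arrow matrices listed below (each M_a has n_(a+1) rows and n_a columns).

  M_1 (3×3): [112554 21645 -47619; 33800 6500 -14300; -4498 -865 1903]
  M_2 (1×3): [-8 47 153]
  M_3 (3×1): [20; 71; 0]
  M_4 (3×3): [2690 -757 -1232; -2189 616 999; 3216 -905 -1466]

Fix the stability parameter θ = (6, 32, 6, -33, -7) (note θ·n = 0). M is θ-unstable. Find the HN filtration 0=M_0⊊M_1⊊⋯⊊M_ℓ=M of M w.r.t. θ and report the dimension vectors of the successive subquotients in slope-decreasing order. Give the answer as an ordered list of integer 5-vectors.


Interval decomposition of M: I[1,1]^2, I[1,5], I[2,2]^2, I[4,5]^2.
HN type (ℓ=5): μ^(1)=32; μ^(2)=6; μ^(3)=4/5; μ^(4)=-7; μ^(5)=-33

((0, 2, 0, 0, 0); (2, 0, 0, 0, 0); (1, 1, 1, 1, 1); (0, 0, 0, 0, 2); (0, 0, 0, 2, 0))


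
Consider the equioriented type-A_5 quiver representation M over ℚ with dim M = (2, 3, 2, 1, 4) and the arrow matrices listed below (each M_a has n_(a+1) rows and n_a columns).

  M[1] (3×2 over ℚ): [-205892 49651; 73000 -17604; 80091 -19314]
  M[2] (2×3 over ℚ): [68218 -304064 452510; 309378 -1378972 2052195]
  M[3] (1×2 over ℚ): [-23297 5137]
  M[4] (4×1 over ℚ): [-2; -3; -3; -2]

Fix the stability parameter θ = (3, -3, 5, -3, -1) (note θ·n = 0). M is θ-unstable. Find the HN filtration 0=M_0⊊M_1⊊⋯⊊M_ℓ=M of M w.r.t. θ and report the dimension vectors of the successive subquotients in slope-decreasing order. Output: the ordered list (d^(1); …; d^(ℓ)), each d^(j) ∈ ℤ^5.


Via rank(M_{q-1}∘⋯∘M_p): M ≅ I[1,3], I[1,5], I[2,2], I[5,5]^3.
μ_θ-semistable layers: μ^(1)=5; μ^(2)=1/3; μ^(3)=0; μ^(4)=-1; μ^(5)=-3

((0, 0, 1, 0, 0); (0, 0, 1, 1, 1); (2, 2, 0, 0, 0); (0, 0, 0, 0, 3); (0, 1, 0, 0, 0))


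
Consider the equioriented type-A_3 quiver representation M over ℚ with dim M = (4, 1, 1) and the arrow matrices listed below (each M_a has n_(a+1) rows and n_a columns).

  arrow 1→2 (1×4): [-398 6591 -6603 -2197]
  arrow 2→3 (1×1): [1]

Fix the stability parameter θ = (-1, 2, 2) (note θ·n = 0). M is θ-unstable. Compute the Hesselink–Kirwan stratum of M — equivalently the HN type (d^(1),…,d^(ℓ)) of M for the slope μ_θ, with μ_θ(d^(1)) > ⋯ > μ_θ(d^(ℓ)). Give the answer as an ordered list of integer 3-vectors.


Via rank(M_{q-1}∘⋯∘M_p): M ≅ I[1,1]^3, I[1,3].
μ_θ-semistable layers: μ^(1)=2; μ^(2)=-1

((0, 1, 1); (4, 0, 0))


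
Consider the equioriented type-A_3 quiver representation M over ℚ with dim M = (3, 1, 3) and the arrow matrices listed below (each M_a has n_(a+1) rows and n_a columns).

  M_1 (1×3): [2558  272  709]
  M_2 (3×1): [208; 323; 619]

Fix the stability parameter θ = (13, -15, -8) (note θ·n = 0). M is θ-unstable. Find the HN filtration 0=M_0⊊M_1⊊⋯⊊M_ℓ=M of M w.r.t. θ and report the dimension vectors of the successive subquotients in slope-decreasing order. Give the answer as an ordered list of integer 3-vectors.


Interval decomposition of M: I[1,1]^2, I[1,3], I[3,3]^2.
HN type (ℓ=3): μ^(1)=13; μ^(2)=-10/3; μ^(3)=-8

((2, 0, 0); (1, 1, 1); (0, 0, 2))


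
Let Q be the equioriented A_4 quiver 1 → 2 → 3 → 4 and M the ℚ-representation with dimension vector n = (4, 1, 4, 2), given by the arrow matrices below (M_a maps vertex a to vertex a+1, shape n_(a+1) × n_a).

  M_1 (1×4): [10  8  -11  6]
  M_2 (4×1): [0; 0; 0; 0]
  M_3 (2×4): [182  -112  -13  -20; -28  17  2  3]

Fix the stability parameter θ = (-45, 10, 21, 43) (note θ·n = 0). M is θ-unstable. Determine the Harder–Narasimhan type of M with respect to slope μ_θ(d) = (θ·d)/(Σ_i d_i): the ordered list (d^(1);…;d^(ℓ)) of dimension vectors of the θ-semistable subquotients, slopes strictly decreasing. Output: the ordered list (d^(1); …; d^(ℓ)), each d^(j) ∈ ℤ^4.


Interval decomposition of M: I[1,1]^3, I[1,2], I[3,3]^2, I[3,4]^2.
HN type (ℓ=4): μ^(1)=43; μ^(2)=21; μ^(3)=10; μ^(4)=-45

((0, 0, 0, 2); (0, 0, 4, 0); (0, 1, 0, 0); (4, 0, 0, 0))


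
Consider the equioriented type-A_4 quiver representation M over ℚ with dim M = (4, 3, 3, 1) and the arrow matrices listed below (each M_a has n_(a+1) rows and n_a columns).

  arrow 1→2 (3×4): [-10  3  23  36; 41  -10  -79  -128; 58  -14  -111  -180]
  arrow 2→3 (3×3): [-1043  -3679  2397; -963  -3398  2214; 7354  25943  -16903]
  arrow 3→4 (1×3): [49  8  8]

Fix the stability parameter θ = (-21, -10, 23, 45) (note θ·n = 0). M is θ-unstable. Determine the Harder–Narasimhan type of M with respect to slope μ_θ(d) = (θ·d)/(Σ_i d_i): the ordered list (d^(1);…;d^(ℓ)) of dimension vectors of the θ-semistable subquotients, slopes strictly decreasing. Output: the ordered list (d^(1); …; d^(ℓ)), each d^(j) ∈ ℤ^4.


Interval decomposition of M: I[1,1], I[1,3]^2, I[1,4].
HN type (ℓ=4): μ^(1)=45; μ^(2)=23; μ^(3)=-10; μ^(4)=-21

((0, 0, 0, 1); (0, 0, 3, 0); (0, 3, 0, 0); (4, 0, 0, 0))


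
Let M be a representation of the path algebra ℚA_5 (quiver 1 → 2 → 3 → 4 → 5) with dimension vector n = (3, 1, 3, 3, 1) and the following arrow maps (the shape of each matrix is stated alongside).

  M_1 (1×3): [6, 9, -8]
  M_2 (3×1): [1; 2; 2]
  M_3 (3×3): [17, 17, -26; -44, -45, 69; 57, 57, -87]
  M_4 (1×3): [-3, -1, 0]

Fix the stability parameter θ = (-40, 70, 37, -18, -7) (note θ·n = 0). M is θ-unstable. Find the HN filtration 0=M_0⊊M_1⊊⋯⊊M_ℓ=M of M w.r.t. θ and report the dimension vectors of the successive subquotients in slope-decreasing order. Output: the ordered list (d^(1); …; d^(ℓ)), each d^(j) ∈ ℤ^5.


Via rank(M_{q-1}∘⋯∘M_p): M ≅ I[1,1]^2, I[1,5], I[3,4]^2.
μ_θ-semistable layers: μ^(1)=41/2; μ^(2)=19/2; μ^(3)=-40

((0, 1, 1, 1, 1); (0, 0, 2, 2, 0); (3, 0, 0, 0, 0))


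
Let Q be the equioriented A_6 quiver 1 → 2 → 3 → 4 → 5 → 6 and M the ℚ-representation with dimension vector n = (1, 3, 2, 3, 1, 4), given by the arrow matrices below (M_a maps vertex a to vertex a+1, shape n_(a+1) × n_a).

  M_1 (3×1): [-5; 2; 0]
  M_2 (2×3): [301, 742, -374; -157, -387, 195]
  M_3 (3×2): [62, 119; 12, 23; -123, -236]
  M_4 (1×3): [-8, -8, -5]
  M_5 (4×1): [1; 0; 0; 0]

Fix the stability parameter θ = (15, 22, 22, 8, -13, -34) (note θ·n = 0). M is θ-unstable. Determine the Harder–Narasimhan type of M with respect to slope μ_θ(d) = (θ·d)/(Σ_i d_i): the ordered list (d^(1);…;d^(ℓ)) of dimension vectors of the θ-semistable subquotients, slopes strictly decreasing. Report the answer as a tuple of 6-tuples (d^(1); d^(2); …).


Via rank(M_{q-1}∘⋯∘M_p): M ≅ I[1,6], I[2,2], I[2,4], I[4,4], I[6,6]^3.
μ_θ-semistable layers: μ^(1)=22; μ^(2)=52/3; μ^(3)=8; μ^(4)=10/3; μ^(5)=-34

((0, 1, 0, 0, 0, 0); (0, 1, 1, 1, 0, 0); (0, 0, 0, 1, 0, 0); (1, 1, 1, 1, 1, 1); (0, 0, 0, 0, 0, 3))


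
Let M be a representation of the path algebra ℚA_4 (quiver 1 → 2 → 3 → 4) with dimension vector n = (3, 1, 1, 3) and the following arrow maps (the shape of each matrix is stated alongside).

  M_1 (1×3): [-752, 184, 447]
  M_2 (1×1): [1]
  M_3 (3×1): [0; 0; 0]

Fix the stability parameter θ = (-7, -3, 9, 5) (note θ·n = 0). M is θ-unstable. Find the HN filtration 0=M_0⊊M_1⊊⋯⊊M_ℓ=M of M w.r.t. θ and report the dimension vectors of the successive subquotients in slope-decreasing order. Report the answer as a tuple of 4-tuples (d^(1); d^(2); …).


Via rank(M_{q-1}∘⋯∘M_p): M ≅ I[1,1]^2, I[1,3], I[4,4]^3.
μ_θ-semistable layers: μ^(1)=9; μ^(2)=5; μ^(3)=-3; μ^(4)=-7

((0, 0, 1, 0); (0, 0, 0, 3); (0, 1, 0, 0); (3, 0, 0, 0))


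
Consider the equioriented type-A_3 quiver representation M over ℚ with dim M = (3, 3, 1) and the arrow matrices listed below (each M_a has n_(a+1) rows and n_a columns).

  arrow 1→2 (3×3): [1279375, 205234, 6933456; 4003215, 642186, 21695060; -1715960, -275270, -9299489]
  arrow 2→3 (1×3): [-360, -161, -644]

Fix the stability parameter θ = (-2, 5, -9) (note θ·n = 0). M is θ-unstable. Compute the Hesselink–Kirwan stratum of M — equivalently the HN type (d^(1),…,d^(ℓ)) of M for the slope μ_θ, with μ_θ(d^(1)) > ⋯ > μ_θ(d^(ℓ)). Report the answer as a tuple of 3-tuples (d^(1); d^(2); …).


Barcode: M ≅ I[1,1], I[1,2], I[1,3], I[2,2]. HN layers by μ_θ (2 steps, strictly decreasing):
  μ^(1)=5; μ^(2)=-2

((0, 2, 0); (3, 1, 1))


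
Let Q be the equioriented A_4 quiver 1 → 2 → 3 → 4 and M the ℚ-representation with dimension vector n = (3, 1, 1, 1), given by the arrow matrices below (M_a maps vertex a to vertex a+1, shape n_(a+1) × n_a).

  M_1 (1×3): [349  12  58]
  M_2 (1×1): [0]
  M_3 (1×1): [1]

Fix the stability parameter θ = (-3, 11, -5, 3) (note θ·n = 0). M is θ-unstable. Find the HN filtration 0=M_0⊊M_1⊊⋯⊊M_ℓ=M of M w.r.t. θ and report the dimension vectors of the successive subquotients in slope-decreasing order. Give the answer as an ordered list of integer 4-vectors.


Via rank(M_{q-1}∘⋯∘M_p): M ≅ I[1,1]^2, I[1,2], I[3,4].
μ_θ-semistable layers: μ^(1)=11; μ^(2)=3; μ^(3)=-3; μ^(4)=-5

((0, 1, 0, 0); (0, 0, 0, 1); (3, 0, 0, 0); (0, 0, 1, 0))


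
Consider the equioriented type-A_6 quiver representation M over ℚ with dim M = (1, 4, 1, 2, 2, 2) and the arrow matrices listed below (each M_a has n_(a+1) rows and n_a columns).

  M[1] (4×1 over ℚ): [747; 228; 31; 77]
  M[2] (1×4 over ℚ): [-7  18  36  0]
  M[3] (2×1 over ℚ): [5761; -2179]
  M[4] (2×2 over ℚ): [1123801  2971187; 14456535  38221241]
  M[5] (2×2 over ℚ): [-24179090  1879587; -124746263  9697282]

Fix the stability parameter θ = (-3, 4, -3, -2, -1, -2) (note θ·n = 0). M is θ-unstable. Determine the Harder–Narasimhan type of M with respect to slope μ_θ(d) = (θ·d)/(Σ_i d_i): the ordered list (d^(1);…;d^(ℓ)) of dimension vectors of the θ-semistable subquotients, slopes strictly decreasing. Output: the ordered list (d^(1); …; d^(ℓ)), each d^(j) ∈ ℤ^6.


Via rank(M_{q-1}∘⋯∘M_p): M ≅ I[1,6], I[2,2]^3, I[4,6].
μ_θ-semistable layers: μ^(1)=4; μ^(2)=-4/5; μ^(3)=-3/2; μ^(4)=-2; μ^(5)=-3

((0, 3, 0, 0, 0, 0); (0, 1, 1, 1, 1, 1); (0, 0, 0, 0, 1, 1); (0, 0, 0, 1, 0, 0); (1, 0, 0, 0, 0, 0))


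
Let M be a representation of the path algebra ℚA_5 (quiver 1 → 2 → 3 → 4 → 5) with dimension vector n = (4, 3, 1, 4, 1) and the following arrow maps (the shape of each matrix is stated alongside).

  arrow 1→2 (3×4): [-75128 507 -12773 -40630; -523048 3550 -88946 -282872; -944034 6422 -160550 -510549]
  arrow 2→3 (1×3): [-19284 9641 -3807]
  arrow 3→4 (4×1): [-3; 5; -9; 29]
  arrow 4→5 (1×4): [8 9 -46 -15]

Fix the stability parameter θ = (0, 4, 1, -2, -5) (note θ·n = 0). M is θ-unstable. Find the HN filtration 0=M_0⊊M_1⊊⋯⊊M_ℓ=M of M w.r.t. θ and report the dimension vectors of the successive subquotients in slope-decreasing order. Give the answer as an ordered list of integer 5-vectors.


Via rank(M_{q-1}∘⋯∘M_p): M ≅ I[1,1]^2, I[1,2], I[1,4], I[2,2], I[4,4]^2, I[4,5].
μ_θ-semistable layers: μ^(1)=4; μ^(2)=1; μ^(3)=0; μ^(4)=-2; μ^(5)=-7/2

((0, 2, 0, 0, 0); (0, 1, 1, 1, 0); (4, 0, 0, 0, 0); (0, 0, 0, 2, 0); (0, 0, 0, 1, 1))


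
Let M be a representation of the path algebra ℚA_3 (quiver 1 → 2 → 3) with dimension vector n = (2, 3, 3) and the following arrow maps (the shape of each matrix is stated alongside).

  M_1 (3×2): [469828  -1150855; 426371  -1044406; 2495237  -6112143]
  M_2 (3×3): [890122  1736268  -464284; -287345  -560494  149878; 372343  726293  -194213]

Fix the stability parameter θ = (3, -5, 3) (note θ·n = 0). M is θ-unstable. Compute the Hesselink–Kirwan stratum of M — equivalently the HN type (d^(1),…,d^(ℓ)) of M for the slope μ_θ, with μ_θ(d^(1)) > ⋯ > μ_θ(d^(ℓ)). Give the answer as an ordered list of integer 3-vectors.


Via rank(M_{q-1}∘⋯∘M_p): M ≅ I[1,3]^2, I[2,2], I[3,3].
μ_θ-semistable layers: μ^(1)=3; μ^(2)=-1; μ^(3)=-5

((0, 0, 3); (2, 2, 0); (0, 1, 0))


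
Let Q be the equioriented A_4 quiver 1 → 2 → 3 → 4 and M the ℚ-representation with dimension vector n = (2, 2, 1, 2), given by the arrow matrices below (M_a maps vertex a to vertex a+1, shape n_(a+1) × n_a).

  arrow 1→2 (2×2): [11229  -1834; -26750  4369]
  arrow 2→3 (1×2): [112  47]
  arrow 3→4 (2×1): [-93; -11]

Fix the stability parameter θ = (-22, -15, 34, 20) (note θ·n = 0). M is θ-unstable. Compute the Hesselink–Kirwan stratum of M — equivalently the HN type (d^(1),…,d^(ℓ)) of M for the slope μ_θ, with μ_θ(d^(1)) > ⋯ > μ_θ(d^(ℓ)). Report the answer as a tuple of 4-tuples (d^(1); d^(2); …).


Barcode: M ≅ I[1,2], I[1,4], I[4,4]. HN layers by μ_θ (4 steps, strictly decreasing):
  μ^(1)=27; μ^(2)=20; μ^(3)=-15; μ^(4)=-22

((0, 0, 1, 1); (0, 0, 0, 1); (0, 2, 0, 0); (2, 0, 0, 0))


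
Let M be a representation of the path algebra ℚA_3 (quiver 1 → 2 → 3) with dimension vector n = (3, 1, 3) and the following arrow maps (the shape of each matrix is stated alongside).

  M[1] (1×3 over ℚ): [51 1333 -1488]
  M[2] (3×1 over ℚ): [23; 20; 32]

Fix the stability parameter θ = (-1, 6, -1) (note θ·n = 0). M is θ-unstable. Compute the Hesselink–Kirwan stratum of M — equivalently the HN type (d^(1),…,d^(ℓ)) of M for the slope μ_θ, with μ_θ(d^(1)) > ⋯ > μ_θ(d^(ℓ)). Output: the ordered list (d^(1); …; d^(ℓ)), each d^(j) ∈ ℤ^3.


Barcode: M ≅ I[1,1]^2, I[1,3], I[3,3]^2. HN layers by μ_θ (2 steps, strictly decreasing):
  μ^(1)=5/2; μ^(2)=-1

((0, 1, 1); (3, 0, 2))


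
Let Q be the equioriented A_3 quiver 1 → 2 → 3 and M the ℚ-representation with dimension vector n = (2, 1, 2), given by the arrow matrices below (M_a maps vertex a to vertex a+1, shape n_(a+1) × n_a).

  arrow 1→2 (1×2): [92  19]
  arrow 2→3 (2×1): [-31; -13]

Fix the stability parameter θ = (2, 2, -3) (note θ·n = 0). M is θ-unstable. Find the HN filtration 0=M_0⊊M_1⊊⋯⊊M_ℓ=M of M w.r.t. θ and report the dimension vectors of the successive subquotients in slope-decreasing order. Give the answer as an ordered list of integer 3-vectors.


Barcode: M ≅ I[1,1], I[1,3], I[3,3]. HN layers by μ_θ (3 steps, strictly decreasing):
  μ^(1)=2; μ^(2)=1/3; μ^(3)=-3

((1, 0, 0); (1, 1, 1); (0, 0, 1))


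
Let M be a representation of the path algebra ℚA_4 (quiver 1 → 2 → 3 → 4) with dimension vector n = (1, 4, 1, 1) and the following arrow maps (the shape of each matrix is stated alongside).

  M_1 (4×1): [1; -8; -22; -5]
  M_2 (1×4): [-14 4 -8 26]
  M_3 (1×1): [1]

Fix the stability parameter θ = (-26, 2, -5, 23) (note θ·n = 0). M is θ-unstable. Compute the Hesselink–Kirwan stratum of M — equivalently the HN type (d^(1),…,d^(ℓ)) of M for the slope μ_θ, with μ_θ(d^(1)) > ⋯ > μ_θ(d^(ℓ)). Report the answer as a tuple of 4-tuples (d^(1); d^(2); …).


Via rank(M_{q-1}∘⋯∘M_p): M ≅ I[1,2], I[2,2]^2, I[2,4].
μ_θ-semistable layers: μ^(1)=23; μ^(2)=2; μ^(3)=-3/2; μ^(4)=-26

((0, 0, 0, 1); (0, 3, 0, 0); (0, 1, 1, 0); (1, 0, 0, 0))


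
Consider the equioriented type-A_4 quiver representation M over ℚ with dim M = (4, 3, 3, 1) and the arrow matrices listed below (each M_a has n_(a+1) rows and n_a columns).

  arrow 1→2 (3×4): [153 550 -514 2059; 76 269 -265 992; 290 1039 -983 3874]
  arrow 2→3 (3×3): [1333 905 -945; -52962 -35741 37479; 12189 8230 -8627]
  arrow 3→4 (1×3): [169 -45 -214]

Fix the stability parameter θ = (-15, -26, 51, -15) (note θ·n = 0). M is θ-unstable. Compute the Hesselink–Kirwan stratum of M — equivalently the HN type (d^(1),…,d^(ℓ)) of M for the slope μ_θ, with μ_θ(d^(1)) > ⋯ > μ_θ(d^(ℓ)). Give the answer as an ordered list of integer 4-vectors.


Barcode: M ≅ I[1,1], I[1,3]^2, I[1,4]. HN layers by μ_θ (4 steps, strictly decreasing):
  μ^(1)=51; μ^(2)=18; μ^(3)=-15; μ^(4)=-41/2

((0, 0, 2, 0); (0, 0, 1, 1); (1, 0, 0, 0); (3, 3, 0, 0))


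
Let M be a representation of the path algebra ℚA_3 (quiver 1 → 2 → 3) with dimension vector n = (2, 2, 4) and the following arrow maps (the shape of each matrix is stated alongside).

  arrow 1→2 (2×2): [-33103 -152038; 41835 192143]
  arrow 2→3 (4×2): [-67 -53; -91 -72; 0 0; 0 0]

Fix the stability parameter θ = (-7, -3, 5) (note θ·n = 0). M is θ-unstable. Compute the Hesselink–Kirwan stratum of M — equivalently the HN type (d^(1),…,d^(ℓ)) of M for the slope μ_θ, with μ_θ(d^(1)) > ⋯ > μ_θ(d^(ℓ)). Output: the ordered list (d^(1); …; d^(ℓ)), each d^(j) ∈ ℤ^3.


Interval decomposition of M: I[1,3]^2, I[3,3]^2.
HN type (ℓ=3): μ^(1)=5; μ^(2)=-3; μ^(3)=-7

((0, 0, 4); (0, 2, 0); (2, 0, 0))


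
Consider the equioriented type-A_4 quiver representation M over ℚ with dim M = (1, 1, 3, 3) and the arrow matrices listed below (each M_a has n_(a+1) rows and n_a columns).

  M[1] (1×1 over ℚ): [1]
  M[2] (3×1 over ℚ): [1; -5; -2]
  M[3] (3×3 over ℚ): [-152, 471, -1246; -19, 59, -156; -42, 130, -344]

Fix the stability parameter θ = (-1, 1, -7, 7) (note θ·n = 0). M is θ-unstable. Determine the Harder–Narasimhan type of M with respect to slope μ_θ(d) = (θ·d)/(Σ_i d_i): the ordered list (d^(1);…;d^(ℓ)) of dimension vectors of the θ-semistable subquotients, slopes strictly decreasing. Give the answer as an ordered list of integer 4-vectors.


Interval decomposition of M: I[1,4], I[3,3], I[3,4], I[4,4].
HN type (ℓ=3): μ^(1)=7; μ^(2)=-7/3; μ^(3)=-7

((0, 0, 0, 3); (1, 1, 1, 0); (0, 0, 2, 0))


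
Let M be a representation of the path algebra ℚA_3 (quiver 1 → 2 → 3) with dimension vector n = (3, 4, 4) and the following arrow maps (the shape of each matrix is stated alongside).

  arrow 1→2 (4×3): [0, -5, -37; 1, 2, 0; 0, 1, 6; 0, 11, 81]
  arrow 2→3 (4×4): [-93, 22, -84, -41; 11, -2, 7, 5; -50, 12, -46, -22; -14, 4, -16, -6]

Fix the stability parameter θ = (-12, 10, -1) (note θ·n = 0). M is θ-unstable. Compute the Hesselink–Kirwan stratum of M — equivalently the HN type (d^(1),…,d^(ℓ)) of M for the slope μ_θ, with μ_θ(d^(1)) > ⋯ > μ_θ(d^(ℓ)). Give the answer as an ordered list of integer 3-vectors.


Interval decomposition of M: I[1,2], I[1,3]^2, I[2,2], I[3,3]^2.
HN type (ℓ=4): μ^(1)=10; μ^(2)=9/2; μ^(3)=-1; μ^(4)=-12

((0, 2, 0); (0, 2, 2); (0, 0, 2); (3, 0, 0))


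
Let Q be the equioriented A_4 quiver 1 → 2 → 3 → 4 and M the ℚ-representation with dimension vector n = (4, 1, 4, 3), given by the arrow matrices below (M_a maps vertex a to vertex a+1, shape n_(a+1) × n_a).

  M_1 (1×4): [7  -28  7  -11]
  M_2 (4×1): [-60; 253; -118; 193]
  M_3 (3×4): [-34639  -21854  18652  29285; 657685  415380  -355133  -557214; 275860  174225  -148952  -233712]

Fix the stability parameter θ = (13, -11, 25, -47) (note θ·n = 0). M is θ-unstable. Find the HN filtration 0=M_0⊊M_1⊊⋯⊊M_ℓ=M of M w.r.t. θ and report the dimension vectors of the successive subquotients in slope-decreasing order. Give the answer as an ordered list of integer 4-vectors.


Interval decomposition of M: I[1,1]^3, I[1,4], I[3,3], I[3,4]^2.
HN type (ℓ=4): μ^(1)=25; μ^(2)=13; μ^(3)=-5; μ^(4)=-11

((0, 0, 1, 0); (3, 0, 0, 0); (1, 1, 1, 1); (0, 0, 2, 2))


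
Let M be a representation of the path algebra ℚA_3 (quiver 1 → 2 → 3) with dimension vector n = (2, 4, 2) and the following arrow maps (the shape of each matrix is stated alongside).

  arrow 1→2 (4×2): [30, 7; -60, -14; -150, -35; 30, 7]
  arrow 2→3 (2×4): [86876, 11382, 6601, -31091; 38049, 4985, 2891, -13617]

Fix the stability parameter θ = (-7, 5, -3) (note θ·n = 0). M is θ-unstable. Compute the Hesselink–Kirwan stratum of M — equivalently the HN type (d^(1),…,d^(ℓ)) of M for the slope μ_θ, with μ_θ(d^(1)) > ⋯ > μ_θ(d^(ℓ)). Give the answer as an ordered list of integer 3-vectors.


Interval decomposition of M: I[1,1], I[1,3], I[2,2]^2, I[2,3].
HN type (ℓ=3): μ^(1)=5; μ^(2)=1; μ^(3)=-7

((0, 2, 0); (0, 2, 2); (2, 0, 0))


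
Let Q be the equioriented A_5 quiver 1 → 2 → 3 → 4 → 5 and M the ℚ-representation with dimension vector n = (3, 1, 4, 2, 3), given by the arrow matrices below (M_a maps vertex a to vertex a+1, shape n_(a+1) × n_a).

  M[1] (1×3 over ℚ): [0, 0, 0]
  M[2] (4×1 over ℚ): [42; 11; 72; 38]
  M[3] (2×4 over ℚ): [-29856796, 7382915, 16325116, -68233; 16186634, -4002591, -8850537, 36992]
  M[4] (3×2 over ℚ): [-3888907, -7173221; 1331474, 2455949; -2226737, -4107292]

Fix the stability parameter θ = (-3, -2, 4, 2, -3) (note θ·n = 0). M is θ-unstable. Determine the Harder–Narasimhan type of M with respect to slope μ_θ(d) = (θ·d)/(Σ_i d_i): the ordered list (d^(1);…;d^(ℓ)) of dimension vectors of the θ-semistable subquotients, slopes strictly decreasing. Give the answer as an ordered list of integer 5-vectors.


Barcode: M ≅ I[1,1]^3, I[2,5], I[3,3]^2, I[3,5], I[5,5]. HN layers by μ_θ (4 steps, strictly decreasing):
  μ^(1)=4; μ^(2)=1; μ^(3)=-2; μ^(4)=-3

((0, 0, 2, 0, 0); (0, 0, 2, 2, 2); (0, 1, 0, 0, 0); (3, 0, 0, 0, 1))


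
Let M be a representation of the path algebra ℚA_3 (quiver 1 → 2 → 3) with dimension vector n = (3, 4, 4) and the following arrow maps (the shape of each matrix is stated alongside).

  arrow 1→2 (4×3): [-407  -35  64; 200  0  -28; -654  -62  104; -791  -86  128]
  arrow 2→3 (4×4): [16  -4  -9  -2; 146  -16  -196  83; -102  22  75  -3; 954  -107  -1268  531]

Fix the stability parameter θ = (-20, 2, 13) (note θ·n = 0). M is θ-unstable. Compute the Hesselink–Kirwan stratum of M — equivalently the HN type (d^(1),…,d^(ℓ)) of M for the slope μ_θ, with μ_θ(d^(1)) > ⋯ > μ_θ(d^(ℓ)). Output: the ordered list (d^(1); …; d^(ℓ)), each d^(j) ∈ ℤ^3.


Via rank(M_{q-1}∘⋯∘M_p): M ≅ I[1,3]^3, I[2,2], I[3,3].
μ_θ-semistable layers: μ^(1)=13; μ^(2)=2; μ^(3)=-20

((0, 0, 4); (0, 4, 0); (3, 0, 0))


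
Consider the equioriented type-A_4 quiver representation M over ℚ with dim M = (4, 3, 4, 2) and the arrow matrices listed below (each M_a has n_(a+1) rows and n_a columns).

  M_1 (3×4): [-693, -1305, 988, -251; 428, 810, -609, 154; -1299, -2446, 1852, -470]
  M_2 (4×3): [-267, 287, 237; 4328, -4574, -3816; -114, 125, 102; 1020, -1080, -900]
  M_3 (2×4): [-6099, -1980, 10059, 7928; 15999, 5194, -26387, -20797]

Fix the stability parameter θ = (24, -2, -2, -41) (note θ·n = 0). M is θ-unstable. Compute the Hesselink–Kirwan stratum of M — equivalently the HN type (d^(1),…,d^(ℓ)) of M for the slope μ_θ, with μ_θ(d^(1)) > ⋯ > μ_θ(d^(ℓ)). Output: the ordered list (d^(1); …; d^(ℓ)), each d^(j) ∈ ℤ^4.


Interval decomposition of M: I[1,1], I[1,2], I[1,3], I[1,4], I[3,3], I[3,4].
HN type (ℓ=6): μ^(1)=24; μ^(2)=11; μ^(3)=20/3; μ^(4)=-2; μ^(5)=-21/4; μ^(6)=-43/2

((1, 0, 0, 0); (1, 1, 0, 0); (1, 1, 1, 0); (0, 0, 1, 0); (1, 1, 1, 1); (0, 0, 1, 1))


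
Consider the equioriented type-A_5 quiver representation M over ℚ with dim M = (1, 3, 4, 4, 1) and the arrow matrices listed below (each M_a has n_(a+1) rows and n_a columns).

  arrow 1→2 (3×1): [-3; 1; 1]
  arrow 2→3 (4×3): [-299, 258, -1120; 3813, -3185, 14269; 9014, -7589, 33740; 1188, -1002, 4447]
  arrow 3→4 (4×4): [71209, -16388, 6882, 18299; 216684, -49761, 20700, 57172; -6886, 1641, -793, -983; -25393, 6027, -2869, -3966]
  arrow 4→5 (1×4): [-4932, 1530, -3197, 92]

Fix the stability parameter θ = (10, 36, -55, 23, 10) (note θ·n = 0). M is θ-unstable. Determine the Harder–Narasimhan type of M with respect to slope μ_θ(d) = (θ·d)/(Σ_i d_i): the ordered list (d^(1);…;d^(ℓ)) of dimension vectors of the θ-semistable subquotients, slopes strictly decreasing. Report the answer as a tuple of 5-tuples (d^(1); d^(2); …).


Via rank(M_{q-1}∘⋯∘M_p): M ≅ I[1,5], I[2,4]^2, I[3,3], I[4,4].
μ_θ-semistable layers: μ^(1)=23; μ^(2)=33/2; μ^(3)=-3; μ^(4)=-19/2; μ^(5)=-55

((0, 0, 0, 3, 0); (0, 0, 0, 1, 1); (1, 1, 1, 0, 0); (0, 2, 2, 0, 0); (0, 0, 1, 0, 0))


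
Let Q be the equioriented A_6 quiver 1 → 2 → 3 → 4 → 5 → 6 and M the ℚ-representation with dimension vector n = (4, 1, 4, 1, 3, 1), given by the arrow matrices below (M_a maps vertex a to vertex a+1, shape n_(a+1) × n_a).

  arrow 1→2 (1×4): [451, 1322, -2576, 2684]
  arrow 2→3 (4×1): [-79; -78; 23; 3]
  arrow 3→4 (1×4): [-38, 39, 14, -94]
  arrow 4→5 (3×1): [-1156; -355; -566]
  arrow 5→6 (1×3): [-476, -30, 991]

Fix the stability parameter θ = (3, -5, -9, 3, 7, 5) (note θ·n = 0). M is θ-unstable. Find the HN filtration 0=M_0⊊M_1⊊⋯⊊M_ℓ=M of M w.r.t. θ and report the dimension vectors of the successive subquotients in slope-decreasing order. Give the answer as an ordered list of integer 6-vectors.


Via rank(M_{q-1}∘⋯∘M_p): M ≅ I[1,1]^3, I[1,3], I[3,3]^2, I[3,5], I[5,5], I[5,6].
μ_θ-semistable layers: μ^(1)=7; μ^(2)=6; μ^(3)=3; μ^(4)=-11/3; μ^(5)=-9

((0, 0, 0, 0, 2, 0); (0, 0, 0, 0, 1, 1); (3, 0, 0, 1, 0, 0); (1, 1, 1, 0, 0, 0); (0, 0, 3, 0, 0, 0))


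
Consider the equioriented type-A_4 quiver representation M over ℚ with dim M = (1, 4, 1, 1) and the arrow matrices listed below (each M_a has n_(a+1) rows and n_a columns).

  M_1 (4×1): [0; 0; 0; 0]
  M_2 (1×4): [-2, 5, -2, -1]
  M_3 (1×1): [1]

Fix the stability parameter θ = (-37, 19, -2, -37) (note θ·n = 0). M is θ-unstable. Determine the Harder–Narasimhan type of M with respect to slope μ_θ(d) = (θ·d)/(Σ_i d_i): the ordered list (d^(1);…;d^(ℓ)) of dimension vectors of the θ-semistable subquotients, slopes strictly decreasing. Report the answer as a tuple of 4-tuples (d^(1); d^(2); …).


Via rank(M_{q-1}∘⋯∘M_p): M ≅ I[1,1], I[2,2]^3, I[2,4].
μ_θ-semistable layers: μ^(1)=19; μ^(2)=-20/3; μ^(3)=-37

((0, 3, 0, 0); (0, 1, 1, 1); (1, 0, 0, 0))


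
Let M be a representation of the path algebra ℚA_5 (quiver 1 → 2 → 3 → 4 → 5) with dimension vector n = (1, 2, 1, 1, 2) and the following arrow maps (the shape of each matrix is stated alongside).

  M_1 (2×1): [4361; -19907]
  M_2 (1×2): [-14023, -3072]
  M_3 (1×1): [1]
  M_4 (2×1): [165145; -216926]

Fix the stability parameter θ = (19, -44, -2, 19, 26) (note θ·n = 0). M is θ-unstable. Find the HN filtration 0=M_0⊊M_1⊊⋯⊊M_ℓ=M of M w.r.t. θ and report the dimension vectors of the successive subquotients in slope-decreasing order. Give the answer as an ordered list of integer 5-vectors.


Barcode: M ≅ I[1,5], I[2,2], I[5,5]. HN layers by μ_θ (5 steps, strictly decreasing):
  μ^(1)=26; μ^(2)=19; μ^(3)=-2; μ^(4)=-25/2; μ^(5)=-44

((0, 0, 0, 0, 2); (0, 0, 0, 1, 0); (0, 0, 1, 0, 0); (1, 1, 0, 0, 0); (0, 1, 0, 0, 0))


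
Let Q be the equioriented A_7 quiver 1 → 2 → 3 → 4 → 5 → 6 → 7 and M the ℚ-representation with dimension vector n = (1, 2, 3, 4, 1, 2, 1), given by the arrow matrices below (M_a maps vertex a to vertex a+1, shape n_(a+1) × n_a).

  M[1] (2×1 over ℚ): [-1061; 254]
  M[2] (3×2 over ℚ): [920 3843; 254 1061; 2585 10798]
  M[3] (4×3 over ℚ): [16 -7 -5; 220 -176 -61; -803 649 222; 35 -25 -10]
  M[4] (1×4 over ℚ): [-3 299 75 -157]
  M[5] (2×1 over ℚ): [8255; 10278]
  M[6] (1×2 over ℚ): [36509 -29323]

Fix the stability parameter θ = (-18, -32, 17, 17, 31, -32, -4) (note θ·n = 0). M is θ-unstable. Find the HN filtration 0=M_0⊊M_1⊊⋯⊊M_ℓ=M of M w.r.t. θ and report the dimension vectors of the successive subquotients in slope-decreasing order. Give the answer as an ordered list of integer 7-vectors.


Barcode: M ≅ I[1,7], I[2,4], I[3,4], I[4,4], I[6,6]. HN layers by μ_θ (4 steps, strictly decreasing):
  μ^(1)=17; μ^(2)=29/5; μ^(3)=-25; μ^(4)=-32

((0, 0, 2, 3, 0, 0, 0); (0, 0, 1, 1, 1, 1, 1); (1, 1, 0, 0, 0, 0, 0); (0, 1, 0, 0, 0, 1, 0))


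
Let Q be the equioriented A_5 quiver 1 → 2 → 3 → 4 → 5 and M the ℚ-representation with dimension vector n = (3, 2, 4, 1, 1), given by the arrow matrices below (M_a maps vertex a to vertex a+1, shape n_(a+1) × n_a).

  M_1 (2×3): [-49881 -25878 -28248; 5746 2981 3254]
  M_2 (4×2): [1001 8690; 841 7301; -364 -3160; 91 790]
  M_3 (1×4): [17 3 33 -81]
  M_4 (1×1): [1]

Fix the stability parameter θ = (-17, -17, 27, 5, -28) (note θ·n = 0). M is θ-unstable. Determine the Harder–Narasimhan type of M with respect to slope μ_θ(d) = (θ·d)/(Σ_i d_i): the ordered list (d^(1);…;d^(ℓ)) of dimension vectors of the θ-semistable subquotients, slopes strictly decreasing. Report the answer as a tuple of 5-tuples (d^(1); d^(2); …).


Interval decomposition of M: I[1,1], I[1,3], I[1,5], I[3,3]^2.
HN type (ℓ=3): μ^(1)=27; μ^(2)=4/3; μ^(3)=-17

((0, 0, 3, 0, 0); (0, 0, 1, 1, 1); (3, 2, 0, 0, 0))


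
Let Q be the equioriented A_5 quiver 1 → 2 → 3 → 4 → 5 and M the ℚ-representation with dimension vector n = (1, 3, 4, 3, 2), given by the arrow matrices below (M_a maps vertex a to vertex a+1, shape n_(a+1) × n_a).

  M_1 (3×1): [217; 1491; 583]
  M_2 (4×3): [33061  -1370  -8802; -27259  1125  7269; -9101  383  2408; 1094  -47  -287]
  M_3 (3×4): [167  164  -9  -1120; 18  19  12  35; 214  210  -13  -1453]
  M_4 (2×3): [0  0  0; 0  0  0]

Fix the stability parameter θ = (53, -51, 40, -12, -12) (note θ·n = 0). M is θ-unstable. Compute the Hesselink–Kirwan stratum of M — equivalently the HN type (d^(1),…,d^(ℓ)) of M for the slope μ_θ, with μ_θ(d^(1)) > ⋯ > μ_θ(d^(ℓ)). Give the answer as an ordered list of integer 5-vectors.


Via rank(M_{q-1}∘⋯∘M_p): M ≅ I[1,4], I[2,4]^2, I[3,3], I[5,5]^2.
μ_θ-semistable layers: μ^(1)=40; μ^(2)=14; μ^(3)=1; μ^(4)=-12; μ^(5)=-51

((0, 0, 1, 0, 0); (0, 0, 3, 3, 0); (1, 1, 0, 0, 0); (0, 0, 0, 0, 2); (0, 2, 0, 0, 0))


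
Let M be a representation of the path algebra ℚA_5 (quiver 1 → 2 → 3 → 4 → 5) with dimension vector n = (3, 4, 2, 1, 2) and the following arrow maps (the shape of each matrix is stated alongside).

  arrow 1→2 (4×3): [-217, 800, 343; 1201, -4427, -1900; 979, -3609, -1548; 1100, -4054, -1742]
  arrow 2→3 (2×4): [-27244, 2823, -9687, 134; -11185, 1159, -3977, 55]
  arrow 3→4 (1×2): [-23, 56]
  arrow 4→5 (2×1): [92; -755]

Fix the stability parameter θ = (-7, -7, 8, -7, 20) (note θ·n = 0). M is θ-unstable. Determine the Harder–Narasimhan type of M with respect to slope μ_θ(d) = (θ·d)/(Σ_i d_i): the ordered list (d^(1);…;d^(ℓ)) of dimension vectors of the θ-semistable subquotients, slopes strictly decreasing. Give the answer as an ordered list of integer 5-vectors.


Via rank(M_{q-1}∘⋯∘M_p): M ≅ I[1,1], I[1,3], I[1,5], I[2,2]^2, I[5,5].
μ_θ-semistable layers: μ^(1)=20; μ^(2)=8; μ^(3)=1/2; μ^(4)=-7

((0, 0, 0, 0, 2); (0, 0, 1, 0, 0); (0, 0, 1, 1, 0); (3, 4, 0, 0, 0))


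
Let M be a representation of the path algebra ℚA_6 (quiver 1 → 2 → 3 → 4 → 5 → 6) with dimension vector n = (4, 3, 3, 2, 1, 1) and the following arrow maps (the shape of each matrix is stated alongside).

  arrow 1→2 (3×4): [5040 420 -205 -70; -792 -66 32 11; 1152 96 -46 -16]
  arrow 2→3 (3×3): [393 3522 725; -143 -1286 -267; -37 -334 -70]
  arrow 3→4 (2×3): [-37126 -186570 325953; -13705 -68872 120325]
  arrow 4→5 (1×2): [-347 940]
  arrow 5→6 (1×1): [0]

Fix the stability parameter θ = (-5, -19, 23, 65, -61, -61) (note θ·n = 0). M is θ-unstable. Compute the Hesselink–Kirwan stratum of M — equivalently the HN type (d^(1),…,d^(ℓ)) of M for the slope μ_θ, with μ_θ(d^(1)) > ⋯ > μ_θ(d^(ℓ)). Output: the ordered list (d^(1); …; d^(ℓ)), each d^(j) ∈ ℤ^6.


Via rank(M_{q-1}∘⋯∘M_p): M ≅ I[1,1]^2, I[1,4], I[1,5], I[2,3], I[6,6].
μ_θ-semistable layers: μ^(1)=65; μ^(2)=23; μ^(3)=9; μ^(4)=-5; μ^(5)=-12; μ^(6)=-19; μ^(7)=-61

((0, 0, 0, 1, 0, 0); (0, 0, 2, 0, 0, 0); (0, 0, 1, 1, 1, 0); (2, 0, 0, 0, 0, 0); (2, 2, 0, 0, 0, 0); (0, 1, 0, 0, 0, 0); (0, 0, 0, 0, 0, 1))


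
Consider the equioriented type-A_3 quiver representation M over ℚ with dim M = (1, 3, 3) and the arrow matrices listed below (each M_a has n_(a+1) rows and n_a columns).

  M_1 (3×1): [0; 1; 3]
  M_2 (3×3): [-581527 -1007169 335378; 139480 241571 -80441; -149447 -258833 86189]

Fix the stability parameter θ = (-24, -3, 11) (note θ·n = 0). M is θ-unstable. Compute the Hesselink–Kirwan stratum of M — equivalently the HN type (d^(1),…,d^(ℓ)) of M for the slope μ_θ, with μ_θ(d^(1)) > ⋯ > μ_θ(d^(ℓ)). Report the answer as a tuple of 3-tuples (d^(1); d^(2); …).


Interval decomposition of M: I[1,3], I[2,3]^2.
HN type (ℓ=3): μ^(1)=11; μ^(2)=-3; μ^(3)=-24

((0, 0, 3); (0, 3, 0); (1, 0, 0))


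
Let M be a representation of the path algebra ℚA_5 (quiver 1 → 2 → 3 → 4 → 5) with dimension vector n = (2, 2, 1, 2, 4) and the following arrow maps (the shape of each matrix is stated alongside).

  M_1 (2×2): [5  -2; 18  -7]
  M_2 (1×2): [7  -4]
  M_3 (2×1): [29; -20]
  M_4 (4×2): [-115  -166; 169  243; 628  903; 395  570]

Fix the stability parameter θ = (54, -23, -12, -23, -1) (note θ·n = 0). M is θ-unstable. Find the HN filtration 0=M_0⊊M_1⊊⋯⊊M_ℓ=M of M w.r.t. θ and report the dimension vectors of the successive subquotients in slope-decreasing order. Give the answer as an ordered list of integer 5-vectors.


Barcode: M ≅ I[1,2], I[1,5], I[4,5], I[5,5]^2. HN layers by μ_θ (3 steps, strictly decreasing):
  μ^(1)=31/2; μ^(2)=-1; μ^(3)=-23

((1, 1, 0, 0, 0); (1, 1, 1, 1, 4); (0, 0, 0, 1, 0))


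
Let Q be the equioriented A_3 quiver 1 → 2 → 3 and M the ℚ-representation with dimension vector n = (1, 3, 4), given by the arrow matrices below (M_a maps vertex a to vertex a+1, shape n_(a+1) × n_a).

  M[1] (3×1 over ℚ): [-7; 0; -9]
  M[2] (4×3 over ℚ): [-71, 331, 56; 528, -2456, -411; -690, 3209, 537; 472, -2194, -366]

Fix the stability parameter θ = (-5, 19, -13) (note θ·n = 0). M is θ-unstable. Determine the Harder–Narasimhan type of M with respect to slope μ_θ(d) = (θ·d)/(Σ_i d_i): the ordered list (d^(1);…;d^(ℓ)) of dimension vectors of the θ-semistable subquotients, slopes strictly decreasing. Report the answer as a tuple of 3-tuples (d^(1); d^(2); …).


Interval decomposition of M: I[1,3], I[2,3]^2, I[3,3].
HN type (ℓ=3): μ^(1)=3; μ^(2)=-5; μ^(3)=-13

((0, 3, 3); (1, 0, 0); (0, 0, 1))


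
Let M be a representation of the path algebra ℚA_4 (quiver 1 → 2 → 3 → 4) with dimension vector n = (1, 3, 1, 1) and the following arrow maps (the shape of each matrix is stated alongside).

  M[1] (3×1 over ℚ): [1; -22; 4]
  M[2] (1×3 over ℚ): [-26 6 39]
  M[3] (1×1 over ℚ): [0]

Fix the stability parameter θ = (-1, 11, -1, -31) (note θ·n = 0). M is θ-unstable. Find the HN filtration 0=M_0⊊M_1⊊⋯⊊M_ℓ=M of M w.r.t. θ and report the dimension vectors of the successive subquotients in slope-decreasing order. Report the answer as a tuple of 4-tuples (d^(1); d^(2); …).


Interval decomposition of M: I[1,3], I[2,2]^2, I[4,4].
HN type (ℓ=4): μ^(1)=11; μ^(2)=5; μ^(3)=-1; μ^(4)=-31

((0, 2, 0, 0); (0, 1, 1, 0); (1, 0, 0, 0); (0, 0, 0, 1))


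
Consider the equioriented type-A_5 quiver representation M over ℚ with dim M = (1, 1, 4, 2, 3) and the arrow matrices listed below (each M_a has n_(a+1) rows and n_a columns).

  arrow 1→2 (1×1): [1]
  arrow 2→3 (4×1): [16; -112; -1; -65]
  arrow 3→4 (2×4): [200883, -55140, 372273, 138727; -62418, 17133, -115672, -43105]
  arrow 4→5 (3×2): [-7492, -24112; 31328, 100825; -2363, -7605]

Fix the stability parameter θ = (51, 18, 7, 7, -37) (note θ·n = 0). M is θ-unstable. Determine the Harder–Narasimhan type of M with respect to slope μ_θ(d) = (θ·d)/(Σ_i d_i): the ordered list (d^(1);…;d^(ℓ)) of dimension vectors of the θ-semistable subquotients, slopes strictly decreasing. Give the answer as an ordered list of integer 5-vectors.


Via rank(M_{q-1}∘⋯∘M_p): M ≅ I[1,5], I[3,3]^2, I[3,5], I[5,5].
μ_θ-semistable layers: μ^(1)=46/5; μ^(2)=7; μ^(3)=-23/3; μ^(4)=-37

((1, 1, 1, 1, 1); (0, 0, 2, 0, 0); (0, 0, 1, 1, 1); (0, 0, 0, 0, 1))


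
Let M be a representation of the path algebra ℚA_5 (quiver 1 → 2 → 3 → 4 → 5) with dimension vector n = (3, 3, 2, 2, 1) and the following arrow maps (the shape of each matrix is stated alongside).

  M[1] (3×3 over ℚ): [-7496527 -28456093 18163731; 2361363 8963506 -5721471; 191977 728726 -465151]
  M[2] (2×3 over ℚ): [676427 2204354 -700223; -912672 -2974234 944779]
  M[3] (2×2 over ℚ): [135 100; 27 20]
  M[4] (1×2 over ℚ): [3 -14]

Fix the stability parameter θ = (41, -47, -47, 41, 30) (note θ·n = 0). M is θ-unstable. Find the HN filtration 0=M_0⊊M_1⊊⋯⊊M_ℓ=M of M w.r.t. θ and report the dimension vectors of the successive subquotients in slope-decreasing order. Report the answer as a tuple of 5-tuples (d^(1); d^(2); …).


Interval decomposition of M: I[1,2], I[1,3], I[1,5], I[4,4].
HN type (ℓ=4): μ^(1)=41; μ^(2)=71/2; μ^(3)=-3; μ^(4)=-53/3

((0, 0, 0, 1, 0); (0, 0, 0, 1, 1); (1, 1, 0, 0, 0); (2, 2, 2, 0, 0))


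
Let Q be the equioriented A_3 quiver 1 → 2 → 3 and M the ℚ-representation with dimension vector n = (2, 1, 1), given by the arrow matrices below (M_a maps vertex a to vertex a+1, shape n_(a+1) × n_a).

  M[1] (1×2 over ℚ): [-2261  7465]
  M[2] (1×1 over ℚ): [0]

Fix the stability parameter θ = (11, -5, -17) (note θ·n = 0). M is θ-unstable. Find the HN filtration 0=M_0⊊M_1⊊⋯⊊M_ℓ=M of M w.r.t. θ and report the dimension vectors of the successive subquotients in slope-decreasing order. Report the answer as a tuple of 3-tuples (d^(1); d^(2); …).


Via rank(M_{q-1}∘⋯∘M_p): M ≅ I[1,1], I[1,2], I[3,3].
μ_θ-semistable layers: μ^(1)=11; μ^(2)=3; μ^(3)=-17

((1, 0, 0); (1, 1, 0); (0, 0, 1))


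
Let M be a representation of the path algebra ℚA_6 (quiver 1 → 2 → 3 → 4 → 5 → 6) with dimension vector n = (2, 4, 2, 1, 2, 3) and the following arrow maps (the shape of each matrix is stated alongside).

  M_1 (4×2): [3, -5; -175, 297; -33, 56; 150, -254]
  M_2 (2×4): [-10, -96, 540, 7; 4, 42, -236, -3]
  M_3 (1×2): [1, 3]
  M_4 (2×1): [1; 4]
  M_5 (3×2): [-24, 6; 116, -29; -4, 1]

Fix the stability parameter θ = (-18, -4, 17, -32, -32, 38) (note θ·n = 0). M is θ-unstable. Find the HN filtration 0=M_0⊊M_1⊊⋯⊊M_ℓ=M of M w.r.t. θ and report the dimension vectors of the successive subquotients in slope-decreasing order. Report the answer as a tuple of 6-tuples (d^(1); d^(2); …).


Via rank(M_{q-1}∘⋯∘M_p): M ≅ I[1,2]^2, I[2,3], I[2,5], I[5,6], I[6,6]^2.
μ_θ-semistable layers: μ^(1)=38; μ^(2)=17; μ^(3)=-4; μ^(4)=-51/4; μ^(5)=-18; μ^(6)=-32

((0, 0, 0, 0, 0, 3); (0, 0, 1, 0, 0, 0); (0, 3, 0, 0, 0, 0); (0, 1, 1, 1, 1, 0); (2, 0, 0, 0, 0, 0); (0, 0, 0, 0, 1, 0))


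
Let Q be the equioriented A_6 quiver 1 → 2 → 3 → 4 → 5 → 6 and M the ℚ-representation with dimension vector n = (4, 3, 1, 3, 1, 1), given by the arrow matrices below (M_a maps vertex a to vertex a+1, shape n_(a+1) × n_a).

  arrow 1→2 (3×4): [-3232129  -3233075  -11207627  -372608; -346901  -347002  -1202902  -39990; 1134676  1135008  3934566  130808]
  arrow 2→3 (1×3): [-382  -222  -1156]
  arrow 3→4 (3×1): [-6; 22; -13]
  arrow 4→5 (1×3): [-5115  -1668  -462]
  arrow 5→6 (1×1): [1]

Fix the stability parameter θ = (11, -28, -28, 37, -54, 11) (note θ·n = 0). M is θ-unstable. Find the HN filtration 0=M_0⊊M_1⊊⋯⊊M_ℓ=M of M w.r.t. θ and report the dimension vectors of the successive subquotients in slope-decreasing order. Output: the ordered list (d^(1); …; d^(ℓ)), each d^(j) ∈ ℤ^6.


Via rank(M_{q-1}∘⋯∘M_p): M ≅ I[1,1], I[1,2]^2, I[1,4], I[4,4], I[4,6].
μ_θ-semistable layers: μ^(1)=37; μ^(2)=11; μ^(3)=-17/2; μ^(4)=-15

((0, 0, 0, 2, 0, 0); (1, 0, 0, 0, 0, 1); (2, 2, 0, 1, 1, 0); (1, 1, 1, 0, 0, 0))


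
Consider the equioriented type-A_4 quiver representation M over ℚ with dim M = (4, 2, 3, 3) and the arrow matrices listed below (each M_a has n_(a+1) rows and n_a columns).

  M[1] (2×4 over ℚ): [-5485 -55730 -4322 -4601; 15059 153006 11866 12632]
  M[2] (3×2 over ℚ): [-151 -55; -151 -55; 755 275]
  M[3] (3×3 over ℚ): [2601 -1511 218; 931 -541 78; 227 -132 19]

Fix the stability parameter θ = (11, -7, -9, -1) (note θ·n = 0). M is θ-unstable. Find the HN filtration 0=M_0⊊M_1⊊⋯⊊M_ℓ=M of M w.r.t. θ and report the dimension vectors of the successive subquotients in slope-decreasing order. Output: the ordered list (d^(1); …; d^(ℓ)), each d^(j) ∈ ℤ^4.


Via rank(M_{q-1}∘⋯∘M_p): M ≅ I[1,1]^2, I[1,2], I[1,3], I[3,4]^2, I[4,4].
μ_θ-semistable layers: μ^(1)=11; μ^(2)=2; μ^(3)=-1; μ^(4)=-5/3; μ^(5)=-9

((2, 0, 0, 0); (1, 1, 0, 0); (0, 0, 0, 3); (1, 1, 1, 0); (0, 0, 2, 0))
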